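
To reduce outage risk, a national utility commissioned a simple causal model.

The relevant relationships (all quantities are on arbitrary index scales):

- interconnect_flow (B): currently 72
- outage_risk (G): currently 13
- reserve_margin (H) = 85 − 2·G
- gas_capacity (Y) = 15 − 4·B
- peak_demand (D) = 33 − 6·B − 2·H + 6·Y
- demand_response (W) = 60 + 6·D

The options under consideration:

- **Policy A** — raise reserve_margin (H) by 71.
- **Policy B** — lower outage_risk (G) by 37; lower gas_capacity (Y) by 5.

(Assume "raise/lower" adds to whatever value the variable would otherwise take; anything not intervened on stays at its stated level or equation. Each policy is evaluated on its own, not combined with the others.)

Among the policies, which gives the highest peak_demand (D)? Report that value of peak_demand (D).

Policy A (H + 71):
  B = 72
  G = 13
  H = 85 − 2·13 (+71 from intervention) = 130
  Y = 15 − 4·72 = -273
  D = 33 − 6·72 − 2·130 + 6·(-273) = -2297
Policy B (G − 37, Y − 5):
  B = 72
  G = 13 − 37 = -24
  H = 85 − 2·(-24) = 133
  Y = 15 − 4·72 (−5 from intervention) = -278
  D = 33 − 6·72 − 2·133 + 6·(-278) = -2333
Comparing — Policy A: D=-2297, Policy B: D=-2333. Highest is -2297 (Policy A).

-2297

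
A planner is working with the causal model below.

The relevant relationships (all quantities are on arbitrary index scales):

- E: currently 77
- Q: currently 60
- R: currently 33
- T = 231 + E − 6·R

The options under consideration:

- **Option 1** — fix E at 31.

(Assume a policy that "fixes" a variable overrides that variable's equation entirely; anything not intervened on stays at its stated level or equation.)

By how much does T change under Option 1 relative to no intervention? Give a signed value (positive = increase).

Baseline:
  E = 77
  R = 33
  T = 231 + 77 − 6·33 = 110
Option 1 (E := 31):
  E = 31
  R = 33
  T = 231 + 31 − 6·33 = 64
Change in T: 64 − 110 = -46

-46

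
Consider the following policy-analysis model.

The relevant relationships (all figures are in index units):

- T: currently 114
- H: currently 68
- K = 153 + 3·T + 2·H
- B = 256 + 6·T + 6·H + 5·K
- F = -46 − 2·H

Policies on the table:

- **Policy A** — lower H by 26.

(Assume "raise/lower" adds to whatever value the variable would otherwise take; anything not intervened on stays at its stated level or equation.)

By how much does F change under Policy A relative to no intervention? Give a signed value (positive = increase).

Baseline:
  H = 68
  F = -46 − 2·68 = -182
Policy A (H − 26):
  H = 68 − 26 = 42
  F = -46 − 2·42 = -130
Change in F: -130 − (-182) = 52

52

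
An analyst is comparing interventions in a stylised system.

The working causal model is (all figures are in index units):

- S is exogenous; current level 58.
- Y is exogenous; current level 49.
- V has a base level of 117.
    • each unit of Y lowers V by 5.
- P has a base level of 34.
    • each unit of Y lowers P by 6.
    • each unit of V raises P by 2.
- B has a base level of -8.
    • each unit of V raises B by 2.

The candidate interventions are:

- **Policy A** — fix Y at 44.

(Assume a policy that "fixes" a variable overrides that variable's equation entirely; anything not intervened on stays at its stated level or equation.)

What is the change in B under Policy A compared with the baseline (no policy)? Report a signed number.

Baseline:
  Y = 49
  V = 117 − 5·49 = -128
  B = -8 + 2·(-128) = -264
Policy A (Y := 44):
  Y = 44
  V = 117 − 5·44 = -103
  B = -8 + 2·(-103) = -214
Change in B: -214 − (-264) = 50

50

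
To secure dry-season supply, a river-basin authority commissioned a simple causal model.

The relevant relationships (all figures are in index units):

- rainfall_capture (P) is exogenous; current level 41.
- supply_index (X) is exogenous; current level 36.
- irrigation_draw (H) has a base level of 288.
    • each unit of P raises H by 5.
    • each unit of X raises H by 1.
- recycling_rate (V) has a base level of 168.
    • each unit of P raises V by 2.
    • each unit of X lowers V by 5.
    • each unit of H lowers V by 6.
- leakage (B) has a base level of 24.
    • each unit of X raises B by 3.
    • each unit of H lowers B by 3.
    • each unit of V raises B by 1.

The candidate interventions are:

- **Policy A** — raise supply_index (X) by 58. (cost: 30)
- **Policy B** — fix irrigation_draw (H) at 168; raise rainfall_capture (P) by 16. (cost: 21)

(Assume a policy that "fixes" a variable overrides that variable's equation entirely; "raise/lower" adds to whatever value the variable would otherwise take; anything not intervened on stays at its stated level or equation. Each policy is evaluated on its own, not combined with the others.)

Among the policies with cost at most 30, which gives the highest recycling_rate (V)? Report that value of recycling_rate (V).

-906

Policy A (X + 58):
  P = 41
  X = 36 + 58 = 94
  H = 288 + 5·41 + 94 = 587
  V = 168 + 2·41 − 5·94 − 6·587 = -3742
Policy B (H := 168, P + 16):
  P = 41 + 16 = 57
  X = 36
  H = 168
  V = 168 + 2·57 − 5·36 − 6·168 = -906
Comparing — Policy A: V=-3742, Policy B: V=-906. Highest is -906 (Policy B).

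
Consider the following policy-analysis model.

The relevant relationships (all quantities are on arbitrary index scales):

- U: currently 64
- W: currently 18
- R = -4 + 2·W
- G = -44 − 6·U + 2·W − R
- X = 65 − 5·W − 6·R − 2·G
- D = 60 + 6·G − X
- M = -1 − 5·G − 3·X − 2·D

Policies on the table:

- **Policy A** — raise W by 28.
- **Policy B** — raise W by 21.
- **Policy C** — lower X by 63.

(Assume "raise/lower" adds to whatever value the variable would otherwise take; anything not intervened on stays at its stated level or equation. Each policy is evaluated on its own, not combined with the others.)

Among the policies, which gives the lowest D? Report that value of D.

-3052

Policy A (W + 28):
  U = 64
  W = 18 + 28 = 46
  R = -4 + 2·46 = 88
  G = -44 − 6·64 + 2·46 − 88 = -424
  X = 65 − 5·46 − 6·88 − 2·(-424) = 155
  D = 60 + 6·(-424) − 155 = -2639
Policy B (W + 21):
  U = 64
  W = 18 + 21 = 39
  R = -4 + 2·39 = 74
  G = -44 − 6·64 + 2·39 − 74 = -424
  X = 65 − 5·39 − 6·74 − 2·(-424) = 274
  D = 60 + 6·(-424) − 274 = -2758
Policy C (X − 63):
  U = 64
  W = 18
  R = -4 + 2·18 = 32
  G = -44 − 6·64 + 2·18 − 32 = -424
  X = 65 − 5·18 − 6·32 − 2·(-424) (−63 from intervention) = 568
  D = 60 + 6·(-424) − 568 = -3052
Comparing — Policy A: D=-2639, Policy B: D=-2758, Policy C: D=-3052. Lowest is -3052 (Policy C).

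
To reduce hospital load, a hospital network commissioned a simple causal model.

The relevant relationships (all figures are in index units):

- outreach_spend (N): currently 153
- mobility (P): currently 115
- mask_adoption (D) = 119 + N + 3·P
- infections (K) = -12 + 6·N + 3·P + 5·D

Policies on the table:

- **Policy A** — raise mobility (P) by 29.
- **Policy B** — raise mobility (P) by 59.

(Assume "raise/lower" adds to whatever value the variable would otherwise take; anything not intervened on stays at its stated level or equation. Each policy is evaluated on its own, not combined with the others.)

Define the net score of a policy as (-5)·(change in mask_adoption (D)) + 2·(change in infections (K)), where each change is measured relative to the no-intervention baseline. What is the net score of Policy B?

1239

Baseline:
  N = 153
  P = 115
  D = 119 + 153 + 3·115 = 617
  K = -12 + 6·153 + 3·115 + 5·617 = 4336
Policy B (P + 59):
  N = 153
  P = 115 + 59 = 174
  D = 119 + 153 + 3·174 = 794
  K = -12 + 6·153 + 3·174 + 5·794 = 5398
ΔD = 794 − 617 = 177; ΔK = 5398 − 4336 = 1062
Score = (-5)·177 + 2·1062 = 1239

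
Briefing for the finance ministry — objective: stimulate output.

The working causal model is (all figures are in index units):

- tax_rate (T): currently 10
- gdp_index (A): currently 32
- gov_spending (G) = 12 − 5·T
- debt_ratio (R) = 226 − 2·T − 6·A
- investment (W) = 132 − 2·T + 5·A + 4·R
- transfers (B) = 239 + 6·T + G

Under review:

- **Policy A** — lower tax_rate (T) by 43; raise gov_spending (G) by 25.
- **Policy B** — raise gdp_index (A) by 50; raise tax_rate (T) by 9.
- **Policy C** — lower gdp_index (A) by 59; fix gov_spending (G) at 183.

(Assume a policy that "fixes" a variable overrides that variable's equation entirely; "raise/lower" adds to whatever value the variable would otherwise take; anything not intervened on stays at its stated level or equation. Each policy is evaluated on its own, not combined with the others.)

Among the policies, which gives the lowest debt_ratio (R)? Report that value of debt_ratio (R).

-304

Policy A (T − 43, G + 25):
  T = 10 − 43 = -33
  A = 32
  R = 226 − 2·(-33) − 6·32 = 100
Policy B (A + 50, T + 9):
  T = 10 + 9 = 19
  A = 32 + 50 = 82
  R = 226 − 2·19 − 6·82 = -304
Policy C (A − 59, G := 183):
  T = 10
  A = 32 − 59 = -27
  R = 226 − 2·10 − 6·(-27) = 368
Comparing — Policy A: R=100, Policy B: R=-304, Policy C: R=368. Lowest is -304 (Policy B).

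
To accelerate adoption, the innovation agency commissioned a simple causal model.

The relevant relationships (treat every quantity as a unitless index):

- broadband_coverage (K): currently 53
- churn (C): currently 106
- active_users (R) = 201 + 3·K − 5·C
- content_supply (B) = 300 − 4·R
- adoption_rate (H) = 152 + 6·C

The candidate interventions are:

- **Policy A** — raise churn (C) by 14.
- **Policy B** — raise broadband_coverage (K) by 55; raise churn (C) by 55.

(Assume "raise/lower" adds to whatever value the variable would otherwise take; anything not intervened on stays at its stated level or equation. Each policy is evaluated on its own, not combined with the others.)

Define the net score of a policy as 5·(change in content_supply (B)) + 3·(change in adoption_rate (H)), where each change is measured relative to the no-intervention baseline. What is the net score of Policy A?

1652

Baseline:
  K = 53
  C = 106
  R = 201 + 3·53 − 5·106 = -170
  B = 300 − 4·(-170) = 980
  H = 152 + 6·106 = 788
Policy A (C + 14):
  K = 53
  C = 106 + 14 = 120
  R = 201 + 3·53 − 5·120 = -240
  B = 300 − 4·(-240) = 1260
  H = 152 + 6·120 = 872
ΔB = 1260 − 980 = 280; ΔH = 872 − 788 = 84
Score = 5·280 + 3·84 = 1652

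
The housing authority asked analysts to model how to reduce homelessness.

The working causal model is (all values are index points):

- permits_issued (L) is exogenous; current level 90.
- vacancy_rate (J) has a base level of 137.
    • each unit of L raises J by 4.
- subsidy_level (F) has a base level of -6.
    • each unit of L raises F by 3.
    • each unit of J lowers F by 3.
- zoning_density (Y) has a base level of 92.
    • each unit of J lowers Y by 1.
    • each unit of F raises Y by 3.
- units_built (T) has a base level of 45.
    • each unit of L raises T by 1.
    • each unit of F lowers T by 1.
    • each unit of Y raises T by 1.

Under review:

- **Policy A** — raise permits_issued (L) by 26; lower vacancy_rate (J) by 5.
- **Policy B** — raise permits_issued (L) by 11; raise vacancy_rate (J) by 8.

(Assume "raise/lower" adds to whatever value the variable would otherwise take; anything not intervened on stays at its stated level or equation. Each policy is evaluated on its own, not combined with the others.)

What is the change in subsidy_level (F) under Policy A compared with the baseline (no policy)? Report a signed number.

-219

Baseline:
  L = 90
  J = 137 + 4·90 = 497
  F = -6 + 3·90 − 3·497 = -1227
Policy A (L + 26, J − 5):
  L = 90 + 26 = 116
  J = 137 + 4·116 (−5 from intervention) = 596
  F = -6 + 3·116 − 3·596 = -1446
Change in F: -1446 − (-1227) = -219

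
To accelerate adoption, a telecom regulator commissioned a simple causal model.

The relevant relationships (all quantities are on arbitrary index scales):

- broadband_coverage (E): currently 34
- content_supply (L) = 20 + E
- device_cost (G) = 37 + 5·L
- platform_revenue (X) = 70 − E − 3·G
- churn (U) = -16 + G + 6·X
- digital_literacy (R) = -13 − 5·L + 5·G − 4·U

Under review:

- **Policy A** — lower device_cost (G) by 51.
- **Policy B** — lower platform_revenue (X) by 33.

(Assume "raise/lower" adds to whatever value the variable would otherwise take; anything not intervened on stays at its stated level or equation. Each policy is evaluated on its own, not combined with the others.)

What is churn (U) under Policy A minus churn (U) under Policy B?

1065

Policy A (G − 51):
  E = 34
  L = 20 + 34 = 54
  G = 37 + 5·54 (−51 from intervention) = 256
  X = 70 − 34 − 3·256 = -732
  U = -16 + 256 + 6·(-732) = -4152
Policy B (X − 33):
  E = 34
  L = 20 + 34 = 54
  G = 37 + 5·54 = 307
  X = 70 − 34 − 3·307 (−33 from intervention) = -918
  U = -16 + 307 + 6·(-918) = -5217
U: -4152 − (-5217) = 1065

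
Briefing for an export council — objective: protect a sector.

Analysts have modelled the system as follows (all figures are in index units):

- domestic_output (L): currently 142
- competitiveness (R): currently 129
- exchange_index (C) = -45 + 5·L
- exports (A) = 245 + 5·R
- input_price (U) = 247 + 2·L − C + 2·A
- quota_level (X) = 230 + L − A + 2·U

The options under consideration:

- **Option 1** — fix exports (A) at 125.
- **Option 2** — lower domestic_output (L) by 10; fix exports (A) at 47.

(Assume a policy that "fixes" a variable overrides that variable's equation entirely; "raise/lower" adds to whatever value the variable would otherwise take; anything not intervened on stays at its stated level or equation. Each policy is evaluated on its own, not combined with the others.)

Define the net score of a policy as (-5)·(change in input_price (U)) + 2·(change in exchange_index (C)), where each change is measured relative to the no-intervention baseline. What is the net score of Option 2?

Baseline:
  L = 142
  R = 129
  C = -45 + 5·142 = 665
  A = 245 + 5·129 = 890
  U = 247 + 2·142 − 665 + 2·890 = 1646
Option 2 (L − 10, A := 47):
  L = 142 − 10 = 132
  R = 129
  C = -45 + 5·132 = 615
  A = 47
  U = 247 + 2·132 − 615 + 2·47 = -10
ΔU = -10 − 1646 = -1656; ΔC = 615 − 665 = -50
Score = (-5)·(-1656) + 2·(-50) = 8180

8180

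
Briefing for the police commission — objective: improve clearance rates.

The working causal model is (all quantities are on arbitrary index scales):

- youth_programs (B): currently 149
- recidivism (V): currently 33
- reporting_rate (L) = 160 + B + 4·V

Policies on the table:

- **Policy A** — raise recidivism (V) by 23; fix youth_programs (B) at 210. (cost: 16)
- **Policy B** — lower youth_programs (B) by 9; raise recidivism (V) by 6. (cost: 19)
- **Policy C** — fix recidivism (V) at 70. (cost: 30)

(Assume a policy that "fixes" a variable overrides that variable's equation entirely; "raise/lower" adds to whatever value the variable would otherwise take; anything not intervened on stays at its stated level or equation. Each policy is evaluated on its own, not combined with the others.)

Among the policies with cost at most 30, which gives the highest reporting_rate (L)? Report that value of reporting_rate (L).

Policy A (V + 23, B := 210):
  B = 210
  V = 33 + 23 = 56
  L = 160 + 210 + 4·56 = 594
Policy B (B − 9, V + 6):
  B = 149 − 9 = 140
  V = 33 + 6 = 39
  L = 160 + 140 + 4·39 = 456
Policy C (V := 70):
  B = 149
  V = 70
  L = 160 + 149 + 4·70 = 589
Comparing — Policy A: L=594, Policy B: L=456, Policy C: L=589. Highest is 594 (Policy A).

594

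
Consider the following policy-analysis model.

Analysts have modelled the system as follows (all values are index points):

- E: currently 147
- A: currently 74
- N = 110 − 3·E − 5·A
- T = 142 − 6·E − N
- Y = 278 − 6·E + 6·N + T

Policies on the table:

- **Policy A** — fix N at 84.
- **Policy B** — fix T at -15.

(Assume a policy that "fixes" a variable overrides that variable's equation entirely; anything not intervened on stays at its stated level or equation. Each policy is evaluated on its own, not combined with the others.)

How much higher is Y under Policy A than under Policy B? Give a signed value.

Policy A (N := 84):
  E = 147
  A = 74
  N = 84
  T = 142 − 6·147 − 84 = -824
  Y = 278 − 6·147 + 6·84 + (-824) = -924
Policy B (T := -15):
  E = 147
  A = 74
  N = 110 − 3·147 − 5·74 = -701
  T = -15
  Y = 278 − 6·147 + 6·(-701) + (-15) = -4825
Y: -924 − (-4825) = 3901

3901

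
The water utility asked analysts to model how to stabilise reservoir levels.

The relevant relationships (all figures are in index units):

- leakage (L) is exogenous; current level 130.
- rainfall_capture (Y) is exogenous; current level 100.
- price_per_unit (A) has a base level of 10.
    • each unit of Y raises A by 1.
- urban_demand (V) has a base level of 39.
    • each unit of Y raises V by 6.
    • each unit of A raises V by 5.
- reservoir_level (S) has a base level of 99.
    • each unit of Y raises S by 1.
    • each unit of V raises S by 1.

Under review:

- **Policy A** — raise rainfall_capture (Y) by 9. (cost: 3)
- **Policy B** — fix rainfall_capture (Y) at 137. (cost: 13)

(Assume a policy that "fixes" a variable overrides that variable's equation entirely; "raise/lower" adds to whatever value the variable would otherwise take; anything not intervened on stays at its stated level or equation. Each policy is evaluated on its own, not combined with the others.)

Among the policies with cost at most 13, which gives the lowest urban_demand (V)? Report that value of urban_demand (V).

1288

Policy A (Y + 9):
  Y = 100 + 9 = 109
  A = 10 + 109 = 119
  V = 39 + 6·109 + 5·119 = 1288
Policy B (Y := 137):
  Y = 137
  A = 10 + 137 = 147
  V = 39 + 6·137 + 5·147 = 1596
Comparing — Policy A: V=1288, Policy B: V=1596. Lowest is 1288 (Policy A).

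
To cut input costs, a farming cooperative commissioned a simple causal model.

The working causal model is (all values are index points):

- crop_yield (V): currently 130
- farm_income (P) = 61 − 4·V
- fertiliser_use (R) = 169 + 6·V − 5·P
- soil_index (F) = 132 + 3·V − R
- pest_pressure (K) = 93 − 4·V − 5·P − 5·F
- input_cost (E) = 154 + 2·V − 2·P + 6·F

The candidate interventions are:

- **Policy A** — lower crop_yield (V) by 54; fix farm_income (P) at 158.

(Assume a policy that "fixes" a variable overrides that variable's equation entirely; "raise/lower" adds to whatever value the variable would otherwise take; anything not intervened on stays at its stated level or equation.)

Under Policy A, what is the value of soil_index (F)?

525

Policy A (V − 54, P := 158):
  V = 130 − 54 = 76
  P = 158
  R = 169 + 6·76 − 5·158 = -165
  F = 132 + 3·76 − (-165) = 525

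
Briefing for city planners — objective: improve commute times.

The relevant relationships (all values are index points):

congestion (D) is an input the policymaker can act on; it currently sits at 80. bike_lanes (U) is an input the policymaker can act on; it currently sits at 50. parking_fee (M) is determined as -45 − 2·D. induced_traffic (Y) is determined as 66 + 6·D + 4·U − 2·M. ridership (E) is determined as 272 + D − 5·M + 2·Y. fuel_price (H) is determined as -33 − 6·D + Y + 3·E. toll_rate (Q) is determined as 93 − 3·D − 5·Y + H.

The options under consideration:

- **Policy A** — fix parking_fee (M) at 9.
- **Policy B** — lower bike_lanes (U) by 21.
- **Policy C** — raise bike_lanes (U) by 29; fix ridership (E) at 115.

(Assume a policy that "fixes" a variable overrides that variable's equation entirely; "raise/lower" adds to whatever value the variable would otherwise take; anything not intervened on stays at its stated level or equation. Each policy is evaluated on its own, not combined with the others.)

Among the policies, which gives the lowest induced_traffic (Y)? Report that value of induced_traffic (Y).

728

Policy A (M := 9):
  D = 80
  U = 50
  M = 9
  Y = 66 + 6·80 + 4·50 − 2·9 = 728
Policy B (U − 21):
  D = 80
  U = 50 − 21 = 29
  M = -45 − 2·80 = -205
  Y = 66 + 6·80 + 4·29 − 2·(-205) = 1072
Policy C (U + 29, E := 115):
  D = 80
  U = 50 + 29 = 79
  M = -45 − 2·80 = -205
  Y = 66 + 6·80 + 4·79 − 2·(-205) = 1272
Comparing — Policy A: Y=728, Policy B: Y=1072, Policy C: Y=1272. Lowest is 728 (Policy A).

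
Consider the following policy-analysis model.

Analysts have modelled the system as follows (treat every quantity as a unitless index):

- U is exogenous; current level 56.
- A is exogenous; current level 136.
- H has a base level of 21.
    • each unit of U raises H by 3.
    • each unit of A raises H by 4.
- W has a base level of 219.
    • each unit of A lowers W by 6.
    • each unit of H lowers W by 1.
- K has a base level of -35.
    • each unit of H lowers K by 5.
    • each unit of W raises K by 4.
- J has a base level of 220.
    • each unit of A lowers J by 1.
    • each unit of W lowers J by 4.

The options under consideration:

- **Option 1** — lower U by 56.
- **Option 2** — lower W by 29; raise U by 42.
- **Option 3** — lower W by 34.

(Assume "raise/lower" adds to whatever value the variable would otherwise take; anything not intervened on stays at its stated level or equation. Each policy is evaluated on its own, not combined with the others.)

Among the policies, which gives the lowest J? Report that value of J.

Option 1 (U − 56):
  U = 56 − 56 = 0
  A = 136
  H = 21 + 3·0 + 4·136 = 565
  W = 219 − 6·136 − 565 = -1162
  J = 220 − 136 − 4·(-1162) = 4732
Option 2 (W − 29, U + 42):
  U = 56 + 42 = 98
  A = 136
  H = 21 + 3·98 + 4·136 = 859
  W = 219 − 6·136 − 859 (−29 from intervention) = -1485
  J = 220 − 136 − 4·(-1485) = 6024
Option 3 (W − 34):
  U = 56
  A = 136
  H = 21 + 3·56 + 4·136 = 733
  W = 219 − 6·136 − 733 (−34 from intervention) = -1364
  J = 220 − 136 − 4·(-1364) = 5540
Comparing — Option 1: J=4732, Option 2: J=6024, Option 3: J=5540. Lowest is 4732 (Option 1).

4732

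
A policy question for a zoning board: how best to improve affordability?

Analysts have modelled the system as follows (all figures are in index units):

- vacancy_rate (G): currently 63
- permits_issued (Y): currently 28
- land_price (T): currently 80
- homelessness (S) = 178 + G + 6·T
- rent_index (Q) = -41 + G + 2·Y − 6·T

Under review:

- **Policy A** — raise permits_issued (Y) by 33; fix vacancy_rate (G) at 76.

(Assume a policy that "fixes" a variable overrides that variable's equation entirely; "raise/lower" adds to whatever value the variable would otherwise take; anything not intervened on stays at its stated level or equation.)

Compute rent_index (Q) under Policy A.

Policy A (Y + 33, G := 76):
  G = 76
  Y = 28 + 33 = 61
  T = 80
  Q = -41 + 76 + 2·61 − 6·80 = -323

-323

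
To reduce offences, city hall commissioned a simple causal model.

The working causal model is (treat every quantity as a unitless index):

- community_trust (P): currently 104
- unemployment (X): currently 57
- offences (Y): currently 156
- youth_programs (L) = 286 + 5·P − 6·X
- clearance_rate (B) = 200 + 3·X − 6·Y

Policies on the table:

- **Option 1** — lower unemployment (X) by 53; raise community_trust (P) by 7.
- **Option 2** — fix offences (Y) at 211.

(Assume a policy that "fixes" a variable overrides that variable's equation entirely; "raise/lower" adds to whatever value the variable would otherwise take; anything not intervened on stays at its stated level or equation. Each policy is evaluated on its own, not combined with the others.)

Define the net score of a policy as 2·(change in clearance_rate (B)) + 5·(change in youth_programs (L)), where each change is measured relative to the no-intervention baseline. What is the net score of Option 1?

Baseline:
  P = 104
  X = 57
  Y = 156
  L = 286 + 5·104 − 6·57 = 464
  B = 200 + 3·57 − 6·156 = -565
Option 1 (X − 53, P + 7):
  P = 104 + 7 = 111
  X = 57 − 53 = 4
  Y = 156
  L = 286 + 5·111 − 6·4 = 817
  B = 200 + 3·4 − 6·156 = -724
ΔB = -724 − (-565) = -159; ΔL = 817 − 464 = 353
Score = 2·(-159) + 5·353 = 1447

1447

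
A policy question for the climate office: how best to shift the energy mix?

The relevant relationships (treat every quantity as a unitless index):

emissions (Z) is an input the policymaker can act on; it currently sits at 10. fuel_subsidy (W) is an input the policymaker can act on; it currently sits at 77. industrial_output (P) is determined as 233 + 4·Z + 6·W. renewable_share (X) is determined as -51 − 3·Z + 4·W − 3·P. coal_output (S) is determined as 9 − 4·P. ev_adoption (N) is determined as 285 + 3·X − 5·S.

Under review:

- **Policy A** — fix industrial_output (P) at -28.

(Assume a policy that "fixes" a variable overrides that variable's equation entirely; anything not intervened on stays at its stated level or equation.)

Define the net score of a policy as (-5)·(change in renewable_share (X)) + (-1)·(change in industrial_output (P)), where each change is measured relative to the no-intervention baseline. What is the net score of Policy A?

Baseline:
  Z = 10
  W = 77
  P = 233 + 4·10 + 6·77 = 735
  X = -51 − 3·10 + 4·77 − 3·735 = -1978
Policy A (P := -28):
  Z = 10
  W = 77
  P = -28
  X = -51 − 3·10 + 4·77 − 3·(-28) = 311
ΔX = 311 − (-1978) = 2289; ΔP = -28 − 735 = -763
Score = (-5)·2289 + (-1)·(-763) = -10682

-10682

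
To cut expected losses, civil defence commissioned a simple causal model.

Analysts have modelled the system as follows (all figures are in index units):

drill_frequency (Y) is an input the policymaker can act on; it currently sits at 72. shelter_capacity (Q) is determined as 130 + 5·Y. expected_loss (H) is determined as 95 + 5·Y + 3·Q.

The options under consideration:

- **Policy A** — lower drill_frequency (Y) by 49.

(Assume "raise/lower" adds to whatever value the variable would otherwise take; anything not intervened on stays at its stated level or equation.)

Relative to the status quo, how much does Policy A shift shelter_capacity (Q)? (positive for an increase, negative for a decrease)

Baseline:
  Y = 72
  Q = 130 + 5·72 = 490
Policy A (Y − 49):
  Y = 72 − 49 = 23
  Q = 130 + 5·23 = 245
Change in Q: 245 − 490 = -245

-245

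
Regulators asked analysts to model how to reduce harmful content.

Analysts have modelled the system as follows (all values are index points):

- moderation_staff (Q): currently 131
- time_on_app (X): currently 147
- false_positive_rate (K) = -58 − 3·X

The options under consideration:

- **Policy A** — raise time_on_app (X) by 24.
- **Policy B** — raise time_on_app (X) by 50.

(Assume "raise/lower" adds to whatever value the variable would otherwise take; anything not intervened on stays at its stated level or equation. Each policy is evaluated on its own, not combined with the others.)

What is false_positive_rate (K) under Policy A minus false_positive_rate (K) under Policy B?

78

Policy A (X + 24):
  X = 147 + 24 = 171
  K = -58 − 3·171 = -571
Policy B (X + 50):
  X = 147 + 50 = 197
  K = -58 − 3·197 = -649
K: -571 − (-649) = 78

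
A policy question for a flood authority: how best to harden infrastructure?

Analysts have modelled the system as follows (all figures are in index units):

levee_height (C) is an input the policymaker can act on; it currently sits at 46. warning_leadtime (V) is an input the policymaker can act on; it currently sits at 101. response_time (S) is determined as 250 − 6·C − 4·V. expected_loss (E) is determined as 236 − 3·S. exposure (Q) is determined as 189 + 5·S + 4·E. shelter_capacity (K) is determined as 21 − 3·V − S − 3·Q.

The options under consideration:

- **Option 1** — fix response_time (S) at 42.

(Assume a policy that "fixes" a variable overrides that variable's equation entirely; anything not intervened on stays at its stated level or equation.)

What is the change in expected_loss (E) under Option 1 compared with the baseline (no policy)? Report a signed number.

Baseline:
  C = 46
  V = 101
  S = 250 − 6·46 − 4·101 = -430
  E = 236 − 3·(-430) = 1526
Option 1 (S := 42):
  C = 46
  V = 101
  S = 42
  E = 236 − 3·42 = 110
Change in E: 110 − 1526 = -1416

-1416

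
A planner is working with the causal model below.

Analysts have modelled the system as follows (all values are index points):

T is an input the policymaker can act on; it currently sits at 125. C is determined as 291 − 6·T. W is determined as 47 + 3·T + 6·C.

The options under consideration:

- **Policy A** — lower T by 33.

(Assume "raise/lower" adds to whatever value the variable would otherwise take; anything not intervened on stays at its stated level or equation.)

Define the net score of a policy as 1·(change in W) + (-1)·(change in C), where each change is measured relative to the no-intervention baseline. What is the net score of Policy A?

Baseline:
  T = 125
  C = 291 − 6·125 = -459
  W = 47 + 3·125 + 6·(-459) = -2332
Policy A (T − 33):
  T = 125 − 33 = 92
  C = 291 − 6·92 = -261
  W = 47 + 3·92 + 6·(-261) = -1243
ΔW = -1243 − (-2332) = 1089; ΔC = -261 − (-459) = 198
Score = 1·1089 + (-1)·198 = 891

891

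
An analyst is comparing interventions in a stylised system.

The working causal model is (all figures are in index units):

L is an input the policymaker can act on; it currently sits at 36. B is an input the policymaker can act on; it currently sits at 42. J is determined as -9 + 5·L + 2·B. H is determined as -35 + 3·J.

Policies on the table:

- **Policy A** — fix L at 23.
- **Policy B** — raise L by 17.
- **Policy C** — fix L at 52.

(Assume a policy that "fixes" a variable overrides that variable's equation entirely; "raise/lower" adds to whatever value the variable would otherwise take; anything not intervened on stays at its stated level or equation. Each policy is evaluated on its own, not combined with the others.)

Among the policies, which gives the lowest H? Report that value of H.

Policy A (L := 23):
  L = 23
  B = 42
  J = -9 + 5·23 + 2·42 = 190
  H = -35 + 3·190 = 535
Policy B (L + 17):
  L = 36 + 17 = 53
  B = 42
  J = -9 + 5·53 + 2·42 = 340
  H = -35 + 3·340 = 985
Policy C (L := 52):
  L = 52
  B = 42
  J = -9 + 5·52 + 2·42 = 335
  H = -35 + 3·335 = 970
Comparing — Policy A: H=535, Policy B: H=985, Policy C: H=970. Lowest is 535 (Policy A).

535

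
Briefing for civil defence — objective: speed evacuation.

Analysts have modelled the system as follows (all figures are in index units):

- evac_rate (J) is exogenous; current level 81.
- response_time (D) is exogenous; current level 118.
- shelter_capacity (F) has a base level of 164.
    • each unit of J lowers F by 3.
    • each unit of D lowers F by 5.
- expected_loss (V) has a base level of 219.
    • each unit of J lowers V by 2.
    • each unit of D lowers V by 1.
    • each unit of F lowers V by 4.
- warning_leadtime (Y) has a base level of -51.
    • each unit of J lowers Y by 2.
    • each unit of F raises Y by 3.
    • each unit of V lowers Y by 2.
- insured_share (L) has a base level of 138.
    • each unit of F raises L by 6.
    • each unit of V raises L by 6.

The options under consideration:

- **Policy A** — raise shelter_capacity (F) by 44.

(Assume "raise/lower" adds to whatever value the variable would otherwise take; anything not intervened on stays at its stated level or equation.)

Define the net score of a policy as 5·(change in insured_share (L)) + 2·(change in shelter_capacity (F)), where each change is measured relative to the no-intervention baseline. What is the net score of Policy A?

-3872

Baseline:
  J = 81
  D = 118
  F = 164 − 3·81 − 5·118 = -669
  V = 219 − 2·81 − 118 − 4·(-669) = 2615
  L = 138 + 6·(-669) + 6·2615 = 11814
Policy A (F + 44):
  J = 81
  D = 118
  F = 164 − 3·81 − 5·118 (+44 from intervention) = -625
  V = 219 − 2·81 − 118 − 4·(-625) = 2439
  L = 138 + 6·(-625) + 6·2439 = 11022
ΔL = 11022 − 11814 = -792; ΔF = -625 − (-669) = 44
Score = 5·(-792) + 2·44 = -3872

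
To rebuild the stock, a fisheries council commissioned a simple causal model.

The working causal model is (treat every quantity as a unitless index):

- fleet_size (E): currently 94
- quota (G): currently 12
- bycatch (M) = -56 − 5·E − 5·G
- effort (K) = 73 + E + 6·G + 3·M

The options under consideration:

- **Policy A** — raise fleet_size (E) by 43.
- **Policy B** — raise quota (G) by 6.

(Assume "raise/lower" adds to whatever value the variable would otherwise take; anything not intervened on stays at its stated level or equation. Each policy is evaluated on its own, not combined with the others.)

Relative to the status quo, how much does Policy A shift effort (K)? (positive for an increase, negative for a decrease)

Baseline:
  E = 94
  G = 12
  M = -56 − 5·94 − 5·12 = -586
  K = 73 + 94 + 6·12 + 3·(-586) = -1519
Policy A (E + 43):
  E = 94 + 43 = 137
  G = 12
  M = -56 − 5·137 − 5·12 = -801
  K = 73 + 137 + 6·12 + 3·(-801) = -2121
Change in K: -2121 − (-1519) = -602

-602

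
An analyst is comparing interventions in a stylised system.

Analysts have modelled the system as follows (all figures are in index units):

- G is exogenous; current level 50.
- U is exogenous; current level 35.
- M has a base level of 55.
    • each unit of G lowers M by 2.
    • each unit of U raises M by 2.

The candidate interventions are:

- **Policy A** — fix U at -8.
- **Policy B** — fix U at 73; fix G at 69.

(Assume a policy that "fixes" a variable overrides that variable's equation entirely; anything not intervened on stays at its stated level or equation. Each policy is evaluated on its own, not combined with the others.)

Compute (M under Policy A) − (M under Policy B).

Policy A (U := -8):
  G = 50
  U = -8
  M = 55 − 2·50 + 2·(-8) = -61
Policy B (U := 73, G := 69):
  G = 69
  U = 73
  M = 55 − 2·69 + 2·73 = 63
M: -61 − 63 = -124

-124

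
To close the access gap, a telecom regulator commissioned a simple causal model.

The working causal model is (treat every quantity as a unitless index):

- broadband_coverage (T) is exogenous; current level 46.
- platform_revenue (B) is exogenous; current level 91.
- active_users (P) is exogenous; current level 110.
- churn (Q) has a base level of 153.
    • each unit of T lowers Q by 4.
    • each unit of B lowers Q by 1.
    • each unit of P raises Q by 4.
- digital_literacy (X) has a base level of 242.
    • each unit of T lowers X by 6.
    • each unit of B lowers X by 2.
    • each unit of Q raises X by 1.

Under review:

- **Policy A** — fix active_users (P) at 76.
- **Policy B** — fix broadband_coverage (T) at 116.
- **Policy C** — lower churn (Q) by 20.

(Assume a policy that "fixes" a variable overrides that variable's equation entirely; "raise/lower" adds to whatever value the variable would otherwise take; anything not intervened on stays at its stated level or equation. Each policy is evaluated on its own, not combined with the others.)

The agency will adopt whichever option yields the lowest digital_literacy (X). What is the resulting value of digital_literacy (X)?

-598

Policy A (P := 76):
  T = 46
  B = 91
  P = 76
  Q = 153 − 4·46 − 91 + 4·76 = 182
  X = 242 − 6·46 − 2·91 + 182 = -34
Policy B (T := 116):
  T = 116
  B = 91
  P = 110
  Q = 153 − 4·116 − 91 + 4·110 = 38
  X = 242 − 6·116 − 2·91 + 38 = -598
Policy C (Q − 20):
  T = 46
  B = 91
  P = 110
  Q = 153 − 4·46 − 91 + 4·110 (−20 from intervention) = 298
  X = 242 − 6·46 − 2·91 + 298 = 82
Comparing — Policy A: X=-34, Policy B: X=-598, Policy C: X=82. Lowest is -598 (Policy B).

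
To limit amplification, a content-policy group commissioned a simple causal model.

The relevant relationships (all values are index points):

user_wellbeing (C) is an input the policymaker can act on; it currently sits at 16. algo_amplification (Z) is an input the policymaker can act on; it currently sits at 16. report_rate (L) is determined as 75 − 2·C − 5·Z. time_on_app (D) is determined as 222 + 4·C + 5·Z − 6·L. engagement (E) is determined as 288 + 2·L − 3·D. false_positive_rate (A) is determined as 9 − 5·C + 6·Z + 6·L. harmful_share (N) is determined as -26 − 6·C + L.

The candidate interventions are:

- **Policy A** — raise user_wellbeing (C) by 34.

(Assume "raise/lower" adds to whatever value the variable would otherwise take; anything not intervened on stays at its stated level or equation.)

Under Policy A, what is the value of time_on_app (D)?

Policy A (C + 34):
  C = 16 + 34 = 50
  Z = 16
  L = 75 − 2·50 − 5·16 = -105
  D = 222 + 4·50 + 5·16 − 6·(-105) = 1132

1132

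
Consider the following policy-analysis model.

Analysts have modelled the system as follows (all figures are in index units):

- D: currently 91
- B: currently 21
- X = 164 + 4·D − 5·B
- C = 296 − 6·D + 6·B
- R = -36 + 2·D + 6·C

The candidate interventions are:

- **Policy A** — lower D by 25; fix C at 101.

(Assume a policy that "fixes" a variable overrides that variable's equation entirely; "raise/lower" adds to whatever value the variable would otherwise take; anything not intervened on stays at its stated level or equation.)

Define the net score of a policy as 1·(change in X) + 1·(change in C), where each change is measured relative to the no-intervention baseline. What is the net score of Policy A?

125

Baseline:
  D = 91
  B = 21
  X = 164 + 4·91 − 5·21 = 423
  C = 296 − 6·91 + 6·21 = -124
Policy A (D − 25, C := 101):
  D = 91 − 25 = 66
  B = 21
  X = 164 + 4·66 − 5·21 = 323
  C = 101
ΔX = 323 − 423 = -100; ΔC = 101 − (-124) = 225
Score = 1·(-100) + 1·225 = 125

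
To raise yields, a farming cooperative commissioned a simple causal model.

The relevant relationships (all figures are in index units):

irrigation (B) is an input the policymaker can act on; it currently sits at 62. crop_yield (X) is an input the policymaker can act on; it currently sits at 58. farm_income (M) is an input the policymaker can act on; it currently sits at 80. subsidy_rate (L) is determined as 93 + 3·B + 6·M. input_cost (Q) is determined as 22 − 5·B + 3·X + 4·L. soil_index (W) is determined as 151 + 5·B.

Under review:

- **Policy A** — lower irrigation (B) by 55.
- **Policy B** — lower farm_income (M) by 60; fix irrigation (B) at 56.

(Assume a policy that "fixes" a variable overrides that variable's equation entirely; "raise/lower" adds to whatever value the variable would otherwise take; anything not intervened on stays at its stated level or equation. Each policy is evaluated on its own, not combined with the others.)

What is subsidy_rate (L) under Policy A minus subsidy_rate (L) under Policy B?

213

Policy A (B − 55):
  B = 62 − 55 = 7
  M = 80
  L = 93 + 3·7 + 6·80 = 594
Policy B (M − 60, B := 56):
  B = 56
  M = 80 − 60 = 20
  L = 93 + 3·56 + 6·20 = 381
L: 594 − 381 = 213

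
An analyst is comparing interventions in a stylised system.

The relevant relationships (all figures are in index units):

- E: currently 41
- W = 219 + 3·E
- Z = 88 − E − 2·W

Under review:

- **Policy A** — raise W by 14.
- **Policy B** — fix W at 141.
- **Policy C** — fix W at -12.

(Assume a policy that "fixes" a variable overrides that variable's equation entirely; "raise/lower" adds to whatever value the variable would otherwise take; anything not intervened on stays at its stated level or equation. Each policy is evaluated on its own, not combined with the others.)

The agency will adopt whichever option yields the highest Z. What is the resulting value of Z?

71

Policy A (W + 14):
  E = 41
  W = 219 + 3·41 (+14 from intervention) = 356
  Z = 88 − 41 − 2·356 = -665
Policy B (W := 141):
  E = 41
  W = 141
  Z = 88 − 41 − 2·141 = -235
Policy C (W := -12):
  E = 41
  W = -12
  Z = 88 − 41 − 2·(-12) = 71
Comparing — Policy A: Z=-665, Policy B: Z=-235, Policy C: Z=71. Highest is 71 (Policy C).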